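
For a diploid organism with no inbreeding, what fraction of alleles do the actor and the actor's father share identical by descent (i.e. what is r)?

Each parent–offspring link contributes a factor of 1/2, and independent paths through distinct common ancestors add.
One parent–offspring link: r = (1/2)^1 = 1/2.

0.5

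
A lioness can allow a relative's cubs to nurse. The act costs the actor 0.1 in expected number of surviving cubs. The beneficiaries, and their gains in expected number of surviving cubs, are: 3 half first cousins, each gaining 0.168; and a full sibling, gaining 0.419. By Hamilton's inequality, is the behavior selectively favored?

Yes

Hamilton's rule: the trait is favored when the sum of r·B over every recipient exceeds the actor's cost C.
r to a half first cousin = 1/16 (half first cousins share one grandparent — one path of length 4: r = (1/2)^4 = 1/16).
r to a full sibling = 1/2 (full sibs share both parents — two paths of length 2: r = 2·(1/2)^2 = 1/2).
Summing one r·B term per recipient: 3·0.0625·0.168 + 1·0.5·0.419 = 0.241.
0.241 > 0.1: the indirect benefit exceeds the cost.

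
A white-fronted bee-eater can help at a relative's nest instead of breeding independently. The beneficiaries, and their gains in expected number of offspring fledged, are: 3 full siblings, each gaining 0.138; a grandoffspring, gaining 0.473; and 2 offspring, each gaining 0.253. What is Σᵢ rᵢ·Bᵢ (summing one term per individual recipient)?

r to a full sibling = 1/2 (full sibs share both parents — two paths of length 2: r = 2·(1/2)^2 = 1/2).
r to a grandoffspring = 0.25 (two parent–offspring links: r = (1/2)^2 = 1/4).
r to an offspring = 1/2 (one parent–offspring link: r = (1/2)^1 = 1/2).
Summing one r·B term per recipient: 3·0.5·0.138 + 1·0.25·0.473 + 2·0.5·0.253 = 0.57825.

0.57825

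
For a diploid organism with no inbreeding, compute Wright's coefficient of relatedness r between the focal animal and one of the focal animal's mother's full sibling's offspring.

0.125

Each parent–offspring link contributes a factor of 1/2, and independent paths through distinct common ancestors add.
First cousins share one grandparent pair — two paths of length 4: r = 2·(1/2)^4 = 1/8.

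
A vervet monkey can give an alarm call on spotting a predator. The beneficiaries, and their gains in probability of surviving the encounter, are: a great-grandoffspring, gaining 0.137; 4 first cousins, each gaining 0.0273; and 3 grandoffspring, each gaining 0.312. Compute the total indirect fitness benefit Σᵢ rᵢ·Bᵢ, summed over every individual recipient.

r to a great-grandoffspring = 0.125 (three parent–offspring links: r = (1/2)^3 = 1/8).
r to a first cousin = 1/8 (first cousins share one grandparent pair — two paths of length 4: r = 2·(1/2)^4 = 1/8).
r to a grandoffspring = 1/4 (two parent–offspring links: r = (1/2)^2 = 1/4).
Summing one r·B term per recipient: 1·0.125·0.137 + 4·0.125·0.0273 + 3·0.25·0.312 = 0.264775.

0.264775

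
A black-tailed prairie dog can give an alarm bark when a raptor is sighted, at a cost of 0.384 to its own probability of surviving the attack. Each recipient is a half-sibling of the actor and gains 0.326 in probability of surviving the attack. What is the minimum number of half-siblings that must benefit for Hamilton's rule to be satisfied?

r to a half-sibling = 1/4 (half-sibs share one parent — one path of length 2: r = (1/2)^2 = 1/4).
Hamilton's rule: n·r·B > C  ⇒  n > C/(r·B) = 0.384/(0.25·0.326) = 4.712.
The smallest integer exceeding 4.712 is 5.

5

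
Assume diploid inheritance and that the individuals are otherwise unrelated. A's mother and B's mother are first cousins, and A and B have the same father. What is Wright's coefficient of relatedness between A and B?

0.28125

Wright's path rule: contributions from independent ancestry routes add.
A and B are related in two ways: second cousins through their mothers (r = 1/32) and half-sibs through their shared father (r = 1/4).
r = 1/32 + 1/4 = 0.28125.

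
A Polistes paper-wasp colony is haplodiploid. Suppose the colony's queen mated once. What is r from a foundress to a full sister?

Haplodiploid full sisters inherit their father's entire haploid genome identically (contributing 1/2) and on average half of their mother's contribution (1/2 · 1/2 = 1/4); r = 1/2 + 1/4 = 3/4.

0.75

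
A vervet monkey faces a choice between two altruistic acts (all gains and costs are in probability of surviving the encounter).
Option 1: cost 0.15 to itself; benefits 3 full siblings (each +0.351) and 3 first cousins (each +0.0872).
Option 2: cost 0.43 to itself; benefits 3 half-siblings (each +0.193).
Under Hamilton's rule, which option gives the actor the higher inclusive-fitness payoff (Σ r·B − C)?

Option 1

Option 1: r to a full sibling = 0.5.
Option 1: r to a first cousin = 0.125.
Option 1: Σ r·B − C = (3·0.5·0.351 + 3·0.125·0.0872) − 0.15 = 0.4092.
Option 2: r to a half-sibling = 0.25.
Option 2: Σ r·B − C = (3·0.25·0.193) − 0.43 = -0.28525.
Option 1 has the higher net inclusive-fitness payoff.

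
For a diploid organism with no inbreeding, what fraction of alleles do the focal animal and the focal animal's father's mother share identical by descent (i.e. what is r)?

Each parent–offspring link contributes a factor of 1/2, and independent paths through distinct common ancestors add.
Two parent–offspring links: r = (1/2)^2 = 1/4.

0.25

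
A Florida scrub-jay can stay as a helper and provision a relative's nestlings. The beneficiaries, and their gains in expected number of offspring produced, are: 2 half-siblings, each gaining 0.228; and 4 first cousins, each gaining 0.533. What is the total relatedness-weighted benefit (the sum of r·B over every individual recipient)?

r to a half-sibling = 0.25 (half-sibs share one parent — one path of length 2: r = (1/2)^2 = 1/4).
r to a first cousin = 0.125 (first cousins share one grandparent pair — two paths of length 4: r = 2·(1/2)^4 = 1/8).
Summing one r·B term per recipient: 2·0.25·0.228 + 4·0.125·0.533 = 0.3805.

0.3805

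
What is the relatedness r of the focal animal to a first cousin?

0.125

Each parent–offspring link contributes a factor of 1/2, and independent paths through distinct common ancestors add.
First cousins share one grandparent pair — two paths of length 4: r = 2·(1/2)^4 = 1/8.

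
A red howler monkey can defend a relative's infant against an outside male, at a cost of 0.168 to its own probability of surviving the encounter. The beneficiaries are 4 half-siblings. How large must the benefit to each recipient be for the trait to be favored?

0.168

r to a half-sibling = 0.25 (half-sibs share one parent — one path of length 2: r = (1/2)^2 = 1/4).
Hamilton's rule with n recipients of equal r: n·r·B > C, so B > C/(n·r) = 0.168/(4·0.25) = 0.168.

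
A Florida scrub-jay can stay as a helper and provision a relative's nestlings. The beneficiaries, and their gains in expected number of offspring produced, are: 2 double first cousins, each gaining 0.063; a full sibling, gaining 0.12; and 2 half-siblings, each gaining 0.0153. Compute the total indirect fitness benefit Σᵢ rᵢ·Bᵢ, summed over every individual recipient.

r to a double first cousin = 0.25 (double first cousins share both grandparent pairs — four paths of length 4: r = 4·(1/2)^4 = 1/4).
r to a full sibling = 1/2 (full sibs share both parents — two paths of length 2: r = 2·(1/2)^2 = 1/2).
r to a half-sibling = 0.25 (half-sibs share one parent — one path of length 2: r = (1/2)^2 = 1/4).
Summing one r·B term per recipient: 2·0.25·0.063 + 1·0.5·0.12 + 2·0.25·0.0153 = 0.09915.

0.09915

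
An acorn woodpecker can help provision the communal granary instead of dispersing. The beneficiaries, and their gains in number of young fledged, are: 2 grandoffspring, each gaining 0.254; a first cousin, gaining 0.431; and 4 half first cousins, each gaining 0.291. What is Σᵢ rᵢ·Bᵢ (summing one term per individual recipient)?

0.253625

r to a grandoffspring = 1/4 (two parent–offspring links: r = (1/2)^2 = 1/4).
r to a first cousin = 0.125 (first cousins share one grandparent pair — two paths of length 4: r = 2·(1/2)^4 = 1/8).
r to a half first cousin = 0.0625 (half first cousins share one grandparent — one path of length 4: r = (1/2)^4 = 1/16).
Summing one r·B term per recipient: 2·0.25·0.254 + 1·0.125·0.431 + 4·0.0625·0.291 = 0.253625.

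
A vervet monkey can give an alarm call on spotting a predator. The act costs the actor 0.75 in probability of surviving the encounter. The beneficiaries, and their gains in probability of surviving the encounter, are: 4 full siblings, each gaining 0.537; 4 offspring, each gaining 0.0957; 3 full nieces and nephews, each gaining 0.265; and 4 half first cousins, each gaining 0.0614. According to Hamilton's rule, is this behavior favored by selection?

Hamilton's rule: the trait is favored when the sum of r·B over every recipient exceeds the actor's cost C.
r to a full sibling = 0.5 (full sibs share both parents — two paths of length 2: r = 2·(1/2)^2 = 1/2).
r to an offspring = 1/2 (one parent–offspring link: r = (1/2)^1 = 1/2).
r to a full niece or nephew = 1/4 (full aunt/uncle↔niece/nephew: two paths of length 3 through the shared grandparent pair: r = 2·(1/2)^3 = 1/4).
r to a half first cousin = 0.0625 (half first cousins share one grandparent — one path of length 4: r = (1/2)^4 = 1/16).
Summing one r·B term per recipient: 4·0.5·0.537 + 4·0.5·0.0957 + 3·0.25·0.265 + 4·0.0625·0.0614 = 1.4795.
1.4795 > 0.75: the indirect benefit exceeds the cost.

Yes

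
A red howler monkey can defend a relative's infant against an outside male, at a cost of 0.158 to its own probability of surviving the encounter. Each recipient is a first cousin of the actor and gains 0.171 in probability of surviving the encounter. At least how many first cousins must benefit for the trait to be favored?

8

r to a first cousin = 0.125 (first cousins share one grandparent pair — two paths of length 4: r = 2·(1/2)^4 = 1/8).
Hamilton's rule: n·r·B > C  ⇒  n > C/(r·B) = 0.158/(0.125·0.171) = 7.392.
The smallest integer exceeding 7.392 is 8.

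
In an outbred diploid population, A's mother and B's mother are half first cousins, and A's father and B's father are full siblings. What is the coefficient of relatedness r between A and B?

0.140625

With two independent routes of shared ancestry, r is the sum of the two contributions.
A and B are related in two ways: half second cousins through their mothers (r = 1/64) and first cousins through their fathers (r = 1/8).
r = 1/64 + 1/8 = 0.140625.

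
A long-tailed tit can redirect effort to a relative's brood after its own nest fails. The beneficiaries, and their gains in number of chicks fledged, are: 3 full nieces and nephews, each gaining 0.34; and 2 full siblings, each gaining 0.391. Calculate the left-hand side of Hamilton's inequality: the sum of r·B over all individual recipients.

0.646

r to a full niece or nephew = 1/4 (full aunt/uncle↔niece/nephew: two paths of length 3 through the shared grandparent pair: r = 2·(1/2)^3 = 1/4).
r to a full sibling = 0.5 (full sibs share both parents — two paths of length 2: r = 2·(1/2)^2 = 1/2).
Summing one r·B term per recipient: 3·0.25·0.34 + 2·0.5·0.391 = 0.646.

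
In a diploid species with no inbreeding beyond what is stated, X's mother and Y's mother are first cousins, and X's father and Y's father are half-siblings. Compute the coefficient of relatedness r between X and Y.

0.09375

Relatedness sums over independent paths through distinct common ancestors.
X and Y are related in two ways: second cousins through their mothers (r = 1/32) and half first cousins through their fathers (r = 1/16).
r = 1/32 + 1/16 = 0.09375.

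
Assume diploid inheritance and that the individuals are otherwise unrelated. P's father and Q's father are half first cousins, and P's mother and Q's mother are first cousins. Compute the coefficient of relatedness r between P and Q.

Independent pedigree routes through distinct common ancestors add.
P and Q are related in two ways: half second cousins through their fathers (r = 1/64) and second cousins through their mothers (r = 1/32).
r = 1/64 + 1/32 = 3/64 = 0.046875.

0.046875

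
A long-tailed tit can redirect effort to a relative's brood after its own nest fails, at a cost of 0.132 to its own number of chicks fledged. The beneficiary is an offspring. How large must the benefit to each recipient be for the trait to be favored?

0.264

r to an offspring = 1/2 (one parent–offspring link: r = (1/2)^1 = 1/2).
Hamilton's rule with n recipients of equal r: n·r·B > C, so B > C/(n·r) = 0.132/(1·0.5) = 0.264.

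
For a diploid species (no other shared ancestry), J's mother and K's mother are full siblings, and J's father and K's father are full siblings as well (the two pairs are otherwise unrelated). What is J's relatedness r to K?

Wright's path rule: contributions from independent ancestry routes add.
J and K are related in two ways: first cousins through their mothers (r = 1/8) and first cousins through their fathers (r = 1/8) — i.e. double first cousins.
r = 1/8 + 1/8 = 0.25.

0.25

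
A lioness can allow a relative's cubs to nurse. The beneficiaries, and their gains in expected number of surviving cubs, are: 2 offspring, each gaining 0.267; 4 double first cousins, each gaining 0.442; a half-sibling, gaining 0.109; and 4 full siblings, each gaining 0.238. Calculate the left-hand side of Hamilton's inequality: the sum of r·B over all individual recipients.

r to an offspring = 0.5 (one parent–offspring link: r = (1/2)^1 = 1/2).
r to a double first cousin = 0.25 (double first cousins share both grandparent pairs — four paths of length 4: r = 4·(1/2)^4 = 1/4).
r to a half-sibling = 1/4 (half-sibs share one parent — one path of length 2: r = (1/2)^2 = 1/4).
r to a full sibling = 0.5 (full sibs share both parents — two paths of length 2: r = 2·(1/2)^2 = 1/2).
Summing one r·B term per recipient: 2·0.5·0.267 + 4·0.25·0.442 + 1·0.25·0.109 + 4·0.5·0.238 = 1.21225.

1.21225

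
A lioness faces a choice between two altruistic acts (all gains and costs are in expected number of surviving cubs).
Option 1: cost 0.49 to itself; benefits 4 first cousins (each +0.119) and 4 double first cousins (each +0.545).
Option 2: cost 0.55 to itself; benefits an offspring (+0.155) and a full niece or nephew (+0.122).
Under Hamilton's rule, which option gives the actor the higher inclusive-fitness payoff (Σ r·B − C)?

Option 1: r to a first cousin = 0.125.
Option 1: r to a double first cousin = 0.25.
Option 1: Σ r·B − C = (4·0.125·0.119 + 4·0.25·0.545) − 0.49 = 0.1145.
Option 2: r to an offspring = 0.5.
Option 2: r to a full niece or nephew = 0.25.
Option 2: Σ r·B − C = (1·0.5·0.155 + 1·0.25·0.122) − 0.55 = -0.442.
Option 1 has the higher net inclusive-fitness payoff.

Option 1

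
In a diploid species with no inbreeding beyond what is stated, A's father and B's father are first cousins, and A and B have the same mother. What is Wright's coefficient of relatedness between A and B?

Independent pedigree routes through distinct common ancestors add.
A and B are related in two ways: second cousins through their fathers (r = 1/32) and half-sibs through their shared mother (r = 1/4).
r = 1/32 + 1/4 = 9/32 = 0.28125.

0.28125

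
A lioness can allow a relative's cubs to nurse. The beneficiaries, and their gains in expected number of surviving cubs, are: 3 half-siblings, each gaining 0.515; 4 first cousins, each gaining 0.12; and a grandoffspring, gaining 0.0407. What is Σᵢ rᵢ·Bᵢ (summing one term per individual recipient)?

r to a half-sibling = 0.25 (half-sibs share one parent — one path of length 2: r = (1/2)^2 = 1/4).
r to a first cousin = 0.125 (first cousins share one grandparent pair — two paths of length 4: r = 2·(1/2)^4 = 1/8).
r to a grandoffspring = 1/4 (two parent–offspring links: r = (1/2)^2 = 1/4).
Summing one r·B term per recipient: 3·0.25·0.515 + 4·0.125·0.12 + 1·0.25·0.0407 = 0.456425.

0.456425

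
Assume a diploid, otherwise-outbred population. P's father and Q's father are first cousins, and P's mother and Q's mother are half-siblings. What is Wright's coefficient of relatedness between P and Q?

0.09375

Relatedness sums over independent paths through distinct common ancestors.
P and Q are related in two ways: second cousins through their fathers (r = 1/32) and half first cousins through their mothers (r = 1/16).
r = 1/32 + 1/16 = 3/32 = 0.09375.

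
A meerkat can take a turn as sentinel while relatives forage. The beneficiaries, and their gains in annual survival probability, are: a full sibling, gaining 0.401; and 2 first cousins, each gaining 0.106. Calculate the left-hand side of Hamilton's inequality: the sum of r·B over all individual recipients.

0.227

r to a full sibling = 0.5 (full sibs share both parents — two paths of length 2: r = 2·(1/2)^2 = 1/2).
r to a first cousin = 1/8 (first cousins share one grandparent pair — two paths of length 4: r = 2·(1/2)^4 = 1/8).
Summing one r·B term per recipient: 1·0.5·0.401 + 2·0.125·0.106 = 0.227.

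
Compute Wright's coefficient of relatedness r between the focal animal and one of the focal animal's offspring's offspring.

Each parent–offspring link contributes a factor of 1/2, and independent paths through distinct common ancestors add.
Two parent–offspring links: r = (1/2)^2 = 1/4.

0.25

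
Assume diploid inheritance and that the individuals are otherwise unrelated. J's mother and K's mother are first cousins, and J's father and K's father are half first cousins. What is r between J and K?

With two independent routes of shared ancestry, r is the sum of the two contributions.
J and K are related in two ways: second cousins through their mothers (r = 1/32) and half second cousins through their fathers (r = 1/64).
r = 1/32 + 1/64 = 3/64 = 0.046875.

0.046875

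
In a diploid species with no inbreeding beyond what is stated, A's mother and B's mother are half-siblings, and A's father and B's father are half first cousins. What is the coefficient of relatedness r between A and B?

Wright's path rule: contributions from independent ancestry routes add.
A and B are related in two ways: half first cousins through their mothers (r = 1/16) and half second cousins through their fathers (r = 1/64).
r = 1/16 + 1/64 = 5/64 = 0.078125.

0.078125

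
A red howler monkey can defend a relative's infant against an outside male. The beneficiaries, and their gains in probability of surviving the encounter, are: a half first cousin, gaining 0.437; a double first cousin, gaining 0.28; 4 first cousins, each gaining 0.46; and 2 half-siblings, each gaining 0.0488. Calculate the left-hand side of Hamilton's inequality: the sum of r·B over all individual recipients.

0.3517125

r to a half first cousin = 0.0625 (half first cousins share one grandparent — one path of length 4: r = (1/2)^4 = 1/16).
r to a double first cousin = 0.25 (double first cousins share both grandparent pairs — four paths of length 4: r = 4·(1/2)^4 = 1/4).
r to a first cousin = 0.125 (first cousins share one grandparent pair — two paths of length 4: r = 2·(1/2)^4 = 1/8).
r to a half-sibling = 1/4 (half-sibs share one parent — one path of length 2: r = (1/2)^2 = 1/4).
Summing one r·B term per recipient: 1·0.0625·0.437 + 1·0.25·0.28 + 4·0.125·0.46 + 2·0.25·0.0488 = 0.3517125.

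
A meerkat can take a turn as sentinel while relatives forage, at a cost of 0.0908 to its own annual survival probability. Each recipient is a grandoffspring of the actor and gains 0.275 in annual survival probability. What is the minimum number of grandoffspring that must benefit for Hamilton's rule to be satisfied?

2

r to a grandoffspring = 1/4 (two parent–offspring links: r = (1/2)^2 = 1/4).
Hamilton's rule: n·r·B > C  ⇒  n > C/(r·B) = 0.0908/(0.25·0.275) = 1.321.
The smallest integer exceeding 1.321 is 2.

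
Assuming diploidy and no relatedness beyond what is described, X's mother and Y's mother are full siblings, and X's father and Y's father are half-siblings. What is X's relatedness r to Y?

0.1875

Relatedness sums over independent paths through distinct common ancestors.
X and Y are related in two ways: first cousins through their mothers (r = 1/8) and half first cousins through their fathers (r = 1/16).
r = 1/8 + 1/16 = 0.1875.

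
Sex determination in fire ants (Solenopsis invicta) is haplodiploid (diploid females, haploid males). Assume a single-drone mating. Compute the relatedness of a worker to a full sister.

Haplodiploid full sisters inherit their father's entire haploid genome identically (contributing 1/2) and on average half of their mother's contribution (1/2 · 1/2 = 1/4); r = 1/2 + 1/4 = 3/4.

0.75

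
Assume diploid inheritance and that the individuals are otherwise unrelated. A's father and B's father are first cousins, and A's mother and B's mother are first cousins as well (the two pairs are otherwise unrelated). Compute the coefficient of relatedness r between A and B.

Relatedness sums over independent paths through distinct common ancestors.
A and B are related in two ways: second cousins through their fathers (r = 1/32) and second cousins through their mothers (r = 1/32).
r = 1/32 + 1/32 = 0.0625.

0.0625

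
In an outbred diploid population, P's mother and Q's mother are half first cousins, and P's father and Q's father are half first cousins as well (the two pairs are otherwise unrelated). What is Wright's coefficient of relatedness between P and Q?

With two independent routes of shared ancestry, r is the sum of the two contributions.
P and Q are related in two ways: half second cousins through their mothers (r = 1/64) and half second cousins through their fathers (r = 1/64).
r = 1/64 + 1/64 = 0.03125.

0.03125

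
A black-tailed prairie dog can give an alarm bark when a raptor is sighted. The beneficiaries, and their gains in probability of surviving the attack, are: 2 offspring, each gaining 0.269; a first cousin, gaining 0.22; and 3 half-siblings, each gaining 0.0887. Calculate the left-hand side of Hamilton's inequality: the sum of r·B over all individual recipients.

0.363025

r to an offspring = 1/2 (one parent–offspring link: r = (1/2)^1 = 1/2).
r to a first cousin = 1/8 (first cousins share one grandparent pair — two paths of length 4: r = 2·(1/2)^4 = 1/8).
r to a half-sibling = 0.25 (half-sibs share one parent — one path of length 2: r = (1/2)^2 = 1/4).
Summing one r·B term per recipient: 2·0.5·0.269 + 1·0.125·0.22 + 3·0.25·0.0887 = 0.363025.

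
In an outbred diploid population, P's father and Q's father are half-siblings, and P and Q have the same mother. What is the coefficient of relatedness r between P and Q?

Independent pedigree routes through distinct common ancestors add.
P and Q are related in two ways: half first cousins through their fathers (r = 1/16) and half-sibs through their shared mother (r = 1/4).
r = 1/16 + 1/4 = 0.3125.

0.3125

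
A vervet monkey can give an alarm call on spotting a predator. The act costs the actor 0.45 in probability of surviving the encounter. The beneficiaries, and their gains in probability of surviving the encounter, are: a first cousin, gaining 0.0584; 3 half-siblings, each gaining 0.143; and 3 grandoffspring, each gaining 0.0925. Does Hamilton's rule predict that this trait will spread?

No

Hamilton's rule: the trait is favored when the sum of r·B over every recipient exceeds the actor's cost C.
r to a first cousin = 1/8 (first cousins share one grandparent pair — two paths of length 4: r = 2·(1/2)^4 = 1/8).
r to a half-sibling = 1/4 (half-sibs share one parent — one path of length 2: r = (1/2)^2 = 1/4).
r to a grandoffspring = 1/4 (two parent–offspring links: r = (1/2)^2 = 1/4).
Summing one r·B term per recipient: 1·0.125·0.0584 + 3·0.25·0.143 + 3·0.25·0.0925 = 0.183925.
0.183925 < 0.45: the indirect benefit is less than the cost.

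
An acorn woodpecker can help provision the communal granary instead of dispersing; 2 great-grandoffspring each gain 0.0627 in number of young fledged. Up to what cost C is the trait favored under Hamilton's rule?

r to a great-grandoffspring = 1/8 (three parent–offspring links: r = (1/2)^3 = 1/8).
Hamilton's rule: n·r·B > C, so the trait is favored while C < n·r·B = 2·0.125·0.0627 = 0.015675.

0.015675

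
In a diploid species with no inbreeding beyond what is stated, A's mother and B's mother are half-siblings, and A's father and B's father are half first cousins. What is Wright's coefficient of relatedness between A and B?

Wright's path rule: contributions from independent ancestry routes add.
A and B are related in two ways: half first cousins through their mothers (r = 1/16) and half second cousins through their fathers (r = 1/64).
r = 1/16 + 1/64 = 5/64 = 0.078125.

0.078125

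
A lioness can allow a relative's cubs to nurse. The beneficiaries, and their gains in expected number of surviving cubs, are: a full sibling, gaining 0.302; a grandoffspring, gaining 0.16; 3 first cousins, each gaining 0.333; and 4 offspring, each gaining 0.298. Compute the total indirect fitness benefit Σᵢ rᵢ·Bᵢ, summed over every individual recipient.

r to a full sibling = 0.5 (full sibs share both parents — two paths of length 2: r = 2·(1/2)^2 = 1/2).
r to a grandoffspring = 1/4 (two parent–offspring links: r = (1/2)^2 = 1/4).
r to a first cousin = 1/8 (first cousins share one grandparent pair — two paths of length 4: r = 2·(1/2)^4 = 1/8).
r to an offspring = 0.5 (one parent–offspring link: r = (1/2)^1 = 1/2).
Summing one r·B term per recipient: 1·0.5·0.302 + 1·0.25·0.16 + 3·0.125·0.333 + 4·0.5·0.298 = 0.911875.

0.911875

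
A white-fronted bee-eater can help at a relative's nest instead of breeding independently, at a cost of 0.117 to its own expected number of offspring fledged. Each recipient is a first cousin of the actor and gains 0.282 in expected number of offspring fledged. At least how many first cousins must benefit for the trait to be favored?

4

r to a first cousin = 1/8 (first cousins share one grandparent pair — two paths of length 4: r = 2·(1/2)^4 = 1/8).
Hamilton's rule: n·r·B > C  ⇒  n > C/(r·B) = 0.117/(0.125·0.282) = 3.319.
The smallest integer exceeding 3.319 is 4.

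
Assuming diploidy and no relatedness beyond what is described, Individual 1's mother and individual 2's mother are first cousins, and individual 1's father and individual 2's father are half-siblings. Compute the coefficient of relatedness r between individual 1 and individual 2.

Wright's path rule: contributions from independent ancestry routes add.
Individual 1 and individual 2 are related in two ways: second cousins through their mothers (r = 1/32) and half first cousins through their fathers (r = 1/16).
r = 1/32 + 1/16 = 0.09375.

0.09375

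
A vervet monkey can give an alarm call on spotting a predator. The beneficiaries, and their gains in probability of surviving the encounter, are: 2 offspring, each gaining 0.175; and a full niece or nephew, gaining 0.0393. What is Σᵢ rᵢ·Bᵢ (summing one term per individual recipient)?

0.184825

r to an offspring = 0.5 (one parent–offspring link: r = (1/2)^1 = 1/2).
r to a full niece or nephew = 0.25 (full aunt/uncle↔niece/nephew: two paths of length 3 through the shared grandparent pair: r = 2·(1/2)^3 = 1/4).
Summing one r·B term per recipient: 2·0.5·0.175 + 1·0.25·0.0393 = 0.184825.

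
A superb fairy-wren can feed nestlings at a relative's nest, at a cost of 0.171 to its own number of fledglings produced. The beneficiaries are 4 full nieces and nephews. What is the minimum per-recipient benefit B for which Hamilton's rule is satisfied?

0.171

r to a full niece or nephew = 1/4 (full aunt/uncle↔niece/nephew: two paths of length 3 through the shared grandparent pair: r = 2·(1/2)^3 = 1/4).
Hamilton's rule with n recipients of equal r: n·r·B > C, so B > C/(n·r) = 0.171/(4·0.25) = 0.171.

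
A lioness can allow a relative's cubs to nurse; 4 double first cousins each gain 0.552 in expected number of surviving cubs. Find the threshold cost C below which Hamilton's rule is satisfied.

0.552

r to a double first cousin = 1/4 (double first cousins share both grandparent pairs — four paths of length 4: r = 4·(1/2)^4 = 1/4).
Hamilton's rule: n·r·B > C, so the trait is favored while C < n·r·B = 4·0.25·0.552 = 0.552.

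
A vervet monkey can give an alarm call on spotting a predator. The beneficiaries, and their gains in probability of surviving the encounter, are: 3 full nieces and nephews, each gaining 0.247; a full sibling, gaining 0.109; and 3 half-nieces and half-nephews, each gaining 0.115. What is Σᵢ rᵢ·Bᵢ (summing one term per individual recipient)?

0.282875

r to a full niece or nephew = 1/4 (full aunt/uncle↔niece/nephew: two paths of length 3 through the shared grandparent pair: r = 2·(1/2)^3 = 1/4).
r to a full sibling = 0.5 (full sibs share both parents — two paths of length 2: r = 2·(1/2)^2 = 1/2).
r to a half-niece or half-nephew = 1/8 (half-aunt/uncle↔niece/nephew: one path of length 3: r = (1/2)^3 = 1/8).
Summing one r·B term per recipient: 3·0.25·0.247 + 1·0.5·0.109 + 3·0.125·0.115 = 0.282875.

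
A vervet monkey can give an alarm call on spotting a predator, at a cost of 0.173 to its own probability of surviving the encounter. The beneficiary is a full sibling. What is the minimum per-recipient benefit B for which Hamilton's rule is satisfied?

r to a full sibling = 1/2 (full sibs share both parents — two paths of length 2: r = 2·(1/2)^2 = 1/2).
Hamilton's rule with n recipients of equal r: n·r·B > C, so B > C/(n·r) = 0.173/(1·0.5) = 0.346.

0.346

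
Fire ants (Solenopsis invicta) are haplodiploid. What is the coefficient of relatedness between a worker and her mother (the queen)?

One meiotic link between diploid queen and diploid daughter: r = 1/2.

0.5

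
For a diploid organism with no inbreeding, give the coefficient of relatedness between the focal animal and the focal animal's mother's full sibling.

0.25

Each parent–offspring link contributes a factor of 1/2, and independent paths through distinct common ancestors add.
Full aunt/uncle↔niece/nephew: two paths of length 3 through the shared grandparent pair: r = 2·(1/2)^3 = 1/4.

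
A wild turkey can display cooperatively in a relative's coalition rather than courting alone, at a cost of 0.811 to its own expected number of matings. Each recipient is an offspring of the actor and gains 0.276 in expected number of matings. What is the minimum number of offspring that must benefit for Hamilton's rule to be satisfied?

r to an offspring = 1/2 (one parent–offspring link: r = (1/2)^1 = 1/2).
Hamilton's rule: n·r·B > C  ⇒  n > C/(r·B) = 0.811/(0.5·0.276) = 5.877.
The smallest integer exceeding 5.877 is 6.

6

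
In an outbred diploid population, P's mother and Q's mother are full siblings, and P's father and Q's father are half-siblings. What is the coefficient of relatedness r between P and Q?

0.1875

Relatedness sums over independent paths through distinct common ancestors.
P and Q are related in two ways: first cousins through their mothers (r = 1/8) and half first cousins through their fathers (r = 1/16).
r = 1/8 + 1/16 = 3/16 = 0.1875.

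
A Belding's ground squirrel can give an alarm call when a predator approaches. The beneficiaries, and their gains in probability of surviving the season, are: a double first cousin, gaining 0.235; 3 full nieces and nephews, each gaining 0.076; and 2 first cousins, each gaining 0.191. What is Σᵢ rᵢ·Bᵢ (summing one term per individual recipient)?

r to a double first cousin = 0.25 (double first cousins share both grandparent pairs — four paths of length 4: r = 4·(1/2)^4 = 1/4).
r to a full niece or nephew = 1/4 (full aunt/uncle↔niece/nephew: two paths of length 3 through the shared grandparent pair: r = 2·(1/2)^3 = 1/4).
r to a first cousin = 1/8 (first cousins share one grandparent pair — two paths of length 4: r = 2·(1/2)^4 = 1/8).
Summing one r·B term per recipient: 1·0.25·0.235 + 3·0.25·0.076 + 2·0.125·0.191 = 0.1635.

0.1635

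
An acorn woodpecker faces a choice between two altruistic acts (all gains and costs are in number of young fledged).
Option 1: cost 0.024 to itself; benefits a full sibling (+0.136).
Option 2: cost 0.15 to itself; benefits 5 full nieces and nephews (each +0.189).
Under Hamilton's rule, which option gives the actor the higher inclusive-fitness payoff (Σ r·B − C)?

Option 2

Option 1: r to a full sibling = 0.5.
Option 1: Σ r·B − C = (1·0.5·0.136) − 0.024 = 0.044.
Option 2: r to a full niece or nephew = 0.25.
Option 2: Σ r·B − C = (5·0.25·0.189) − 0.15 = 0.08625.
Option 2 has the higher net inclusive-fitness payoff.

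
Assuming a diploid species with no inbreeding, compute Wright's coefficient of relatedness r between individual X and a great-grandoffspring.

0.125

Each parent–offspring link contributes a factor of 1/2, and independent paths through distinct common ancestors add.
Three parent–offspring links: r = (1/2)^3 = 1/8.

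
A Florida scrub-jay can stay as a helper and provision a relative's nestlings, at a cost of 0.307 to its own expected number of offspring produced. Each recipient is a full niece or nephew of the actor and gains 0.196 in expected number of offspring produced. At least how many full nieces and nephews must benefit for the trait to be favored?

7

r to a full niece or nephew = 0.25 (full aunt/uncle↔niece/nephew: two paths of length 3 through the shared grandparent pair: r = 2·(1/2)^3 = 1/4).
Hamilton's rule: n·r·B > C  ⇒  n > C/(r·B) = 0.307/(0.25·0.196) = 6.265.
The smallest integer exceeding 6.265 is 7.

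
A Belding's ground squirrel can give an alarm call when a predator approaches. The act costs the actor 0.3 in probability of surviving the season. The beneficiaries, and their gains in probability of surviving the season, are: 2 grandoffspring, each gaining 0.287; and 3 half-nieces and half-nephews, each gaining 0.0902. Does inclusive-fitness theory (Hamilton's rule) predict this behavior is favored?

Hamilton's rule: the trait is favored when the sum of r·B over every recipient exceeds the actor's cost C.
r to a grandoffspring = 1/4 (two parent–offspring links: r = (1/2)^2 = 1/4).
r to a half-niece or half-nephew = 1/8 (half-aunt/uncle↔niece/nephew: one path of length 3: r = (1/2)^3 = 1/8).
Summing one r·B term per recipient: 2·0.25·0.287 + 3·0.125·0.0902 = 0.177325.
0.177325 < 0.3: the indirect benefit is less than the cost.

No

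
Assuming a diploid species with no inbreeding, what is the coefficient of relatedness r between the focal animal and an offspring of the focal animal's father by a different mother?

Each parent–offspring link contributes a factor of 1/2, and independent paths through distinct common ancestors add.
Half-sibs share one parent — one path of length 2: r = (1/2)^2 = 1/4.

0.25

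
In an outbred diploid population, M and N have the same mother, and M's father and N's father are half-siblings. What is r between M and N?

0.3125

Relatedness sums over independent paths through distinct common ancestors.
M and N are related in two ways: half-sibs through their shared mother (r = 1/4) and half first cousins through their fathers (r = 1/16).
r = 1/4 + 1/16 = 0.3125.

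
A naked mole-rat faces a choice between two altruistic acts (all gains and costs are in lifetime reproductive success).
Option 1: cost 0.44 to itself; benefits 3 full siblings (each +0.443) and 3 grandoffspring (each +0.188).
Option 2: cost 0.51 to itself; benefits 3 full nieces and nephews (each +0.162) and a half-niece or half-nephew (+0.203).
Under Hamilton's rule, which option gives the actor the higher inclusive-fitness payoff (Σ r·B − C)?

Option 1: r to a full sibling = 0.5.
Option 1: r to a grandoffspring = 0.25.
Option 1: Σ r·B − C = (3·0.5·0.443 + 3·0.25·0.188) − 0.44 = 0.3655.
Option 2: r to a full niece or nephew = 0.25.
Option 2: r to a half-niece or half-nephew = 0.125.
Option 2: Σ r·B − C = (3·0.25·0.162 + 1·0.125·0.203) − 0.51 = -0.363125.
Option 1 has the higher net inclusive-fitness payoff.

Option 1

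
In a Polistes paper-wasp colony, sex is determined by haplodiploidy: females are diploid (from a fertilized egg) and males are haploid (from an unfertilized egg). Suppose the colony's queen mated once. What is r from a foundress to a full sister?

0.75

Haplodiploid full sisters inherit their father's entire haploid genome identically (contributing 1/2) and on average half of their mother's contribution (1/2 · 1/2 = 1/4); r = 1/2 + 1/4 = 3/4.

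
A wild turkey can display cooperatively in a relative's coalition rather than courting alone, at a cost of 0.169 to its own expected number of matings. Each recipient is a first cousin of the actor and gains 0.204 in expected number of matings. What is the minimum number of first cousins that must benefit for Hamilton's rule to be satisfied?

7

r to a first cousin = 1/8 (first cousins share one grandparent pair — two paths of length 4: r = 2·(1/2)^4 = 1/8).
Hamilton's rule: n·r·B > C  ⇒  n > C/(r·B) = 0.169/(0.125·0.204) = 6.627.
The smallest integer exceeding 6.627 is 7.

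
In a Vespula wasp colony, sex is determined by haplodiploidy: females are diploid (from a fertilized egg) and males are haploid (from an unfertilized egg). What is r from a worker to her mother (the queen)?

One meiotic link between diploid queen and diploid daughter: r = 1/2.

0.5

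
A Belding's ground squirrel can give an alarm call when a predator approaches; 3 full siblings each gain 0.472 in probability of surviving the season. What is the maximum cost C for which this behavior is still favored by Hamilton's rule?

r to a full sibling = 0.5 (full sibs share both parents — two paths of length 2: r = 2·(1/2)^2 = 1/2).
Hamilton's rule: n·r·B > C, so the trait is favored while C < n·r·B = 3·0.5·0.472 = 0.708.

0.708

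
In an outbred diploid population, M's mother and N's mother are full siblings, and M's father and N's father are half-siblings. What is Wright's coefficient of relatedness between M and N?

0.1875

Independent pedigree routes through distinct common ancestors add.
M and N are related in two ways: first cousins through their mothers (r = 1/8) and half first cousins through their fathers (r = 1/16).
r = 1/8 + 1/16 = 3/16 = 0.1875.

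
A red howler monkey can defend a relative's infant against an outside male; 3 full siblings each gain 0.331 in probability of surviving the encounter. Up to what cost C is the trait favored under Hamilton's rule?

r to a full sibling = 0.5 (full sibs share both parents — two paths of length 2: r = 2·(1/2)^2 = 1/2).
Hamilton's rule: n·r·B > C, so the trait is favored while C < n·r·B = 3·0.5·0.331 = 0.4965.

0.4965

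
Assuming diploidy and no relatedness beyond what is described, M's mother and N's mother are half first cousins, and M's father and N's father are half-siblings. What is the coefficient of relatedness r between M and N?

Independent pedigree routes through distinct common ancestors add.
M and N are related in two ways: half second cousins through their mothers (r = 1/64) and half first cousins through their fathers (r = 1/16).
r = 1/64 + 1/16 = 5/64 = 0.078125.

0.078125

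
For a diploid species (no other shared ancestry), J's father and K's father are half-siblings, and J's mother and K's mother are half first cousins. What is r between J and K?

0.078125

Relatedness sums over independent paths through distinct common ancestors.
J and K are related in two ways: half first cousins through their fathers (r = 1/16) and half second cousins through their mothers (r = 1/64).
r = 1/16 + 1/64 = 0.078125.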